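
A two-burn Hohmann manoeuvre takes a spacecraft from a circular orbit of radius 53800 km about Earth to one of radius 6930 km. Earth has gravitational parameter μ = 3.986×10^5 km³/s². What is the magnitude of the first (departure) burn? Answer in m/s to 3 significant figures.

Δv₁ = 1420 m/s

The Hohmann ellipse has a_t = (r₁ + r₂)/2 = 30365 km.
Circular speed at r = 53800 km: v_c = √(μ/r) = 2.722 km/s.
Transfer-orbit speed at the same r (vis-viva, a = a_t): v_t = √[μ(2/r − 1/a_t)] = 1.300 km/s.
Δv₁ = |v_t − v_c| = |1.300 − 2.722| = 1.422 km/s.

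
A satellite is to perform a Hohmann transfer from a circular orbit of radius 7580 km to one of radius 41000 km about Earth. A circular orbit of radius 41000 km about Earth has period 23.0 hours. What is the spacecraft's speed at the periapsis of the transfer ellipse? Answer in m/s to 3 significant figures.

v = 9400 m/s

From Kepler's third law T² = 4π²r³/μ at r = 41000 km, T = 23.0 hours = 23.0 × 3600 s = 82800 s: μ = 4π²r³/T² = 3.96872×10^5 km³/s².
Transfer-ellipse semi-major axis a_t = (r₁ + r₂)/2 = (7580 + 41000)/2 = 24290 km.
At periapsis, r = 7580 km.
Vis-viva: v = √[μ(2/r − 1/a_t)] = √[3.96872×10^5 × (2/7580 − 1/24290)] = 9.401 km/s.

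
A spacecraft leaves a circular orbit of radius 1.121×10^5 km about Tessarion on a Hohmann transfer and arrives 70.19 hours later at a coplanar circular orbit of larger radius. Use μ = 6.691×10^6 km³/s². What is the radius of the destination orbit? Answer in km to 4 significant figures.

Transfer time t = 70.19 hours = 2.52684×10^5 s, and t = π√(a_t³/μ).
So a_t = (μ t²/π²)^(1/3) = (6.691×10^6 × (2.52684×10^5)² / π²)^(1/3) = 3.5111×10^5 km.
Since a_t = (r₁ + r₂)/2, r₂ = 2a_t − r₁ = 2×3.5111×10^5 − 1.121×10^5 = 5.9012×10^5 km.

r₂ = 5.901×10^5 km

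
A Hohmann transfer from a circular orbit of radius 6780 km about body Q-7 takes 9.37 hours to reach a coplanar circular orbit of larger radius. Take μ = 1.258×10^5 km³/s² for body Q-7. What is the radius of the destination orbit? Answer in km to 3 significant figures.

Transfer time t = 9.37 hours = 33732 s, and t = π√(a_t³/μ).
So a_t = (μ t²/π²)^(1/3) = (1.258×10^5 × (33732)² / π²)^(1/3) = 24387 km.
Since a_t = (r₁ + r₂)/2, r₂ = 2a_t − r₁ = 2×24387 − 6780 = 41994 km.

r₂ = 42000 km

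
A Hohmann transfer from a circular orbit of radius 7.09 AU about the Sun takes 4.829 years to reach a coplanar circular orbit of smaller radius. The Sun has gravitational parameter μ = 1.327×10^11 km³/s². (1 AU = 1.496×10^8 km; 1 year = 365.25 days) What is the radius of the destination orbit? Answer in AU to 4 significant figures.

r₂ = 1.980 AU

In km: r₁ = 7.09 × 1.496×10^8 = 1.060664×10^9 km.
Transfer time t = 4.829 years × 365.25 × 86400 s = 1.523916504×10^8 s, and t = π√(a_t³/μ).
So a_t = (μ t²/π²)^(1/3) = (1.327×10^11 × (1.523916504×10^8)² / π²)^(1/3) = 6.7842×10^8 km.
Since a_t = (r₁ + r₂)/2, r₂ = 2a_t − r₁ = 2×6.7842×10^8 − 1.060664×10^9 = 2.96176×10^8 km.
In AU: r₂ = 2.96176×10^8 / 1.496×10^8 = 1.980 AU.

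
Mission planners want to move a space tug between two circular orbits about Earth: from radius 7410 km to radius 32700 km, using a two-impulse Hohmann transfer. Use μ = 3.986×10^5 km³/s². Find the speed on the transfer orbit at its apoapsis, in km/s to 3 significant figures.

Transfer-ellipse semi-major axis a_t = (r₁ + r₂)/2 = (7410 + 32700)/2 = 20055 km.
At apoapsis, r = 32700 km.
From the vis-viva equation, v = √[μ(2/r − 1/a_t)] = 2.122 km/s.

v = 2.12 km/s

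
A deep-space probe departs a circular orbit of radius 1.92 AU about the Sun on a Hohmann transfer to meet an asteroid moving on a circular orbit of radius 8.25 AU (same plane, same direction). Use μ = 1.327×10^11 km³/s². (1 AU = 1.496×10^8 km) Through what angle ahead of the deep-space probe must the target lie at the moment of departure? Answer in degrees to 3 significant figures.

φ = 92.9°

In km: r₁ = 1.92 × 1.496×10^8 = 2.87232×10^8 km; r₂ = 8.25 × 1.496×10^8 = 1.2342×10^9 km.
Transfer-ellipse semi-major axis a_t = (r₁ + r₂)/2 = (2.87232×10^8 + 1.2342×10^9)/2 = 7.60716×10^8 km.
The half-period of the transfer ellipse is t = π√(a_t³/μ) = 1.80946×10^8 s.
Target angular speed ω₂ = √(μ/r₂³) = 8.40151×10^-9 rad/s.
Angle swept by the target during transfer: ω₂·t = 1.5202 rad = 87.10°.
Arrival is 180° from departure on the ellipse, so φ = 180° − 87.10° = 92.9°.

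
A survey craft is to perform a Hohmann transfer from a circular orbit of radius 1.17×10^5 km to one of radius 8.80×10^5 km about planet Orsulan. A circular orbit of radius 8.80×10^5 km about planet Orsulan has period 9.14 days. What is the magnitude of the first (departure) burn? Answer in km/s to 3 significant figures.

Δv₁ = 6.31 km/s

From Kepler's third law T² = 4π²r³/μ at r = 8.80×10^5 km, T = 9.14 days = 9.14 × 86400 s = 7.89696×10^5 s: μ = 4π²r³/T² = 4.31408×10^7 km³/s².
The Hohmann ellipse has a_t = (r₁ + r₂)/2 = 4.985×10^5 km.
Circular speed at r = 1.170×10^5 km: v_c = √(μ/r) = 19.202 km/s.
Vis-viva on the transfer ellipse at r = 1.170×10^5 km gives v_t = √[μ(2/r − 1/a_t)] = 25.513 km/s.
Δv₁ = |v_t − v_c| = |25.513 − 19.202| = 6.311 km/s.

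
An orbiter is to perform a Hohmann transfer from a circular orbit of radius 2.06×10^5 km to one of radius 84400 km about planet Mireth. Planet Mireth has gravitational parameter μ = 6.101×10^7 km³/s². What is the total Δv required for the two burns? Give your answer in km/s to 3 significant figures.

Semi-major axis of the transfer orbit: a_t = (2.060×10^5 + 84400)/2 = 1.452×10^5 km.
Circular speed at r₁: v₁ = √(μ/r₁) = √(6.101×10^7/2.060×10^5) = 17.2094 km/s.
Transfer-orbit speed at r₁ (vis-viva): v_a = √[μ(2/r₁ − 1/a_t)] = 13.1206 km/s.
First burn Δv₁ = |v_a − v₁| = 4.089 km/s.
Circular speed at r₂: v₂ = √(μ/r₂) = 26.886 km/s.
Transfer-orbit speed at r₂: v_p = √[μ(2/r₂ − 1/a_t)] = 32.024 km/s.
Second burn Δv₂ = |v₂ − v_p| = 5.138 km/s.
Δv = Δv₁ + Δv₂ = 4.089 + 5.138 = 9.227 km/s.

Δv = 9.23 km/s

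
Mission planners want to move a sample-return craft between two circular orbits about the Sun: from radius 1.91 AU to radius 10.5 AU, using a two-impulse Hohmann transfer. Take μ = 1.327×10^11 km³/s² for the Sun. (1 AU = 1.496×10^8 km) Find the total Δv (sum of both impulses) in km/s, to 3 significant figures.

Δv = 10.6 km/s

In km: r₁ = 1.91 × 1.496×10^8 = 2.85736×10^8 km; r₂ = 10.5 × 1.496×10^8 = 1.5708×10^9 km.
Transfer-ellipse semi-major axis a_t = (r₁ + r₂)/2 = (2.85736×10^8 + 1.5708×10^9)/2 = 9.28268×10^8 km.
Circular speed at r₁: v₁ = √(μ/r₁) = √(1.327×10^11/2.85736×10^8) = 21.55028 km/s.
Transfer-orbit speed at r₁ (v² = μ(2/r − 1/a)): v_p = √[μ(2/r₁ − 1/a_t)] = 28.03346 km/s.
First burn Δv₁ = |v_p − v₁| = 6.48318 km/s.
Circular speed at r₂: v₂ = √(μ/r₂) = 9.19126 km/s.
Transfer-orbit speed at r₂: v_a = √[μ(2/r₂ − 1/a_t)] = 5.09942 km/s.
Second burn Δv₂ = |v₂ − v_a| = 4.09184 km/s.
Total Δv = Δv₁ + Δv₂ = 10.58 km/s.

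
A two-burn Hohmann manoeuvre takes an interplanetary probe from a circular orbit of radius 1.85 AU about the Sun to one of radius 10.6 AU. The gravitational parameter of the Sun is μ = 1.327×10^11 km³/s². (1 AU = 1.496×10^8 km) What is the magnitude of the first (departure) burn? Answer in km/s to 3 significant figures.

Δv₁ = 6.68 km/s

In km: r₁ = 1.85 × 1.496×10^8 = 2.7676×10^8 km; r₂ = 10.6 × 1.496×10^8 = 1.58576×10^9 km.
The Hohmann ellipse has a_t = (r₁ + r₂)/2 = 9.3126×10^8 km.
Circular speed at r = 2.7676×10^8 km: v_c = √(μ/r) = 21.897 km/s.
Vis-viva on the transfer ellipse at r = 2.7676×10^8 km gives v_t = √[μ(2/r − 1/a_t)] = 28.574 km/s.
Δv₁ = |v_t − v_c| = |28.574 − 21.897| = 6.677 km/s.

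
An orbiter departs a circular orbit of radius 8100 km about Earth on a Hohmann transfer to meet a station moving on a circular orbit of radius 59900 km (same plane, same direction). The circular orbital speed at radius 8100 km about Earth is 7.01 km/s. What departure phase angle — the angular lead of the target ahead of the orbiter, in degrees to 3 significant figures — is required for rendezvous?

From the circular-orbit relation v² = μ/r at r = 8100 km: μ = v²r = (7.01)² × 8100 = 3.98035×10^5 km³/s².
Transfer-ellipse semi-major axis a_t = (r₁ + r₂)/2 = (8100 + 59900)/2 = 34000 km.
Transfer time t = π√(a_t³/μ) = 31218 s.
The target's mean motion on its circular orbit is ω₂ = √(μ/r₂³) = 4.3035×10^-5 rad/s.
Angle swept by the target during transfer: ω₂·t = 1.3435 rad = 76.98°.
The orbiter traverses 180° on the transfer ellipse, so the target must lead by 180° − 76.98° = 103°.

φ = 103°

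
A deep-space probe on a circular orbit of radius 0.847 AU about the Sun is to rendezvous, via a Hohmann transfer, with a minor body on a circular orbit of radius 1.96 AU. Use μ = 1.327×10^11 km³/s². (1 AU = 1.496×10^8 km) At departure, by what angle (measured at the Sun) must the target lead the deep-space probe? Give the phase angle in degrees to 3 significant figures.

φ = 70.9°

In km: r₁ = 0.847 × 1.496×10^8 = 1.267112×10^8 km; r₂ = 1.96 × 1.496×10^8 = 2.93216×10^8 km.
Semi-major axis of the transfer orbit: a_t = (1.267112×10^8 + 2.93216×10^8)/2 = 2.099636×10^8 km.
Transfer time t = π√(a_t³/μ) = 2.624×10^7 s.
Target angular speed ω₂ = √(μ/r₂³) = 7.255×10^-8 rad/s.
Angle swept by the target during transfer: ω₂·t = 1.904 rad = 109.1°.
Arrival is 180° from departure on the ellipse, so φ = 180° − 109.1° = 70.9°.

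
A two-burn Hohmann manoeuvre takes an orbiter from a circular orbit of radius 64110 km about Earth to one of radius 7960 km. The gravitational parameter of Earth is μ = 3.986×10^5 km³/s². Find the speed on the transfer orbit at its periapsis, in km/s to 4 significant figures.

The Hohmann ellipse has a_t = (r₁ + r₂)/2 = 36035 km.
The periapsis of the transfer ellipse is at r = 7960 km.
From the vis-viva equation, v = √[μ(2/r − 1/a_t)] = 9.439 km/s.

v = 9.439 km/s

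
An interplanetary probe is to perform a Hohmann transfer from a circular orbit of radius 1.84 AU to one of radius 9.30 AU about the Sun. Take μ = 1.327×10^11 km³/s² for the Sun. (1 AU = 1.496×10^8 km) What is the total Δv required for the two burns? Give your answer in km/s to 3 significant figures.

Δv = 10.6 km/s

In km: r₁ = 1.84 × 1.496×10^8 = 2.75264×10^8 km; r₂ = 9.30 × 1.496×10^8 = 1.39128×10^9 km.
Transfer-ellipse semi-major axis a_t = (r₁ + r₂)/2 = (2.75264×10^8 + 1.39128×10^9)/2 = 8.33272×10^8 km.
Circular speed at r₁: v₁ = √(μ/r₁) = √(1.327×10^11/2.75264×10^8) = 21.956 km/s.
Transfer-orbit speed at r₁ (vis-viva equation): v_p = √[μ(2/r₁ − 1/a_t)] = 28.371 km/s.
First burn Δv₁ = |v_p − v₁| = 6.415 km/s.
At r₂, v₂ = √(μ/r₂) = 9.766 km/s.
Transfer-orbit speed at r₂: v_a = √[μ(2/r₂ − 1/a_t)] = 5.613 km/s.
Second burn Δv₂ = |v₂ − v_a| = 4.153 km/s.
Total Δv = Δv₁ + Δv₂ = 10.57 km/s.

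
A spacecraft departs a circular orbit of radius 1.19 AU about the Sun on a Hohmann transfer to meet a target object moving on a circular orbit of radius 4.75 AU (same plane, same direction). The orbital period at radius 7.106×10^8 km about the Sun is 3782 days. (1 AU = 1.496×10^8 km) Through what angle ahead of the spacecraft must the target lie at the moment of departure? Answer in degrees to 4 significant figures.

φ = 91.00°

From Kepler's third law T² = 4π²r³/μ at r = 7.106×10^8 km, T = 3782 days = 3782 × 86400 s = 3.267648×10^8 s: μ = 4π²r³/T² = 1.32668×10^11 km³/s².
In km: r₁ = 1.19 × 1.496×10^8 = 1.78024×10^8 km; r₂ = 4.75 × 1.496×10^8 = 7.106×10^8 km.
The Hohmann ellipse has a_t = (r₁ + r₂)/2 = 4.44312×10^8 km.
Transfer time t = π√(a_t³/μ) = 8.07792×10^7 s.
The target's mean motion on its circular orbit is ω₂ = √(μ/r₂³) = 1.92285×10^-8 rad/s.
Angle swept by the target during transfer: ω₂·t = 1.5533 rad = 89.00°.
Arrival is 180° from departure on the ellipse, so φ = 180° − 89.00° = 91.00°.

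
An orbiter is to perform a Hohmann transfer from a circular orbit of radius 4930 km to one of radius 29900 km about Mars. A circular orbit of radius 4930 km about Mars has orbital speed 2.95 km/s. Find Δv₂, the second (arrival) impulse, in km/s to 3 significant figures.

Δv₂ = 0.561 km/s

From the circular-orbit relation v² = μ/r at r = 4930 km: μ = v²r = (2.95)² × 4930 = 42903.3 km³/s².
Transfer-ellipse semi-major axis a_t = (r₁ + r₂)/2 = (4930 + 29900)/2 = 17415 km.
Circular speed at r = 29900 km: v_c = √(μ/r) = 1.19787 km/s.
Vis-viva on the transfer ellipse at r = 29900 km gives v_t = √[μ(2/r − 1/a_t)] = 0.637341 km/s.
Δv₂ = |v_t − v_c| = |0.637341 − 1.19787| = 0.5605 km/s.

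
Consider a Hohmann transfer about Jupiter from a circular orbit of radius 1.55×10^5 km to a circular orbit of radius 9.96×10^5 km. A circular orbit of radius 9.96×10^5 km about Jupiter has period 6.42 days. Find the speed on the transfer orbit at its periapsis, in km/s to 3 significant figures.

From Kepler's third law T² = 4π²r³/μ at r = 9.96×10^5 km, T = 6.42 days = 6.42 × 86400 s = 5.54688×10^5 s: μ = 4π²r³/T² = 1.26777×10^8 km³/s².
Transfer-ellipse semi-major axis a_t = (r₁ + r₂)/2 = (1.550×10^5 + 9.960×10^5)/2 = 5.755×10^5 km.
At periapsis, r = 1.550×10^5 km.
Applying v² = μ(2/r − 1/a_t): v = 37.62 km/s.

v = 37.6 km/s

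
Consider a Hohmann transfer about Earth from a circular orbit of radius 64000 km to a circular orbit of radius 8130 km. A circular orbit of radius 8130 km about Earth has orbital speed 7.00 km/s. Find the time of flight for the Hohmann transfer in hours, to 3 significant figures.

From the circular-orbit relation v² = μ/r at r = 8130 km: μ = v²r = (7.00)² × 8130 = 3.98370×10^5 km³/s².
Transfer-ellipse semi-major axis a_t = (r₁ + r₂)/2 = (64000 + 8130)/2 = 36065 km.
Half the transfer-orbit period gives t = π√(a_t³/μ) = 34090 s.
Converting: 34090 s ÷ 3600 s/hour = 9.47 hours.

t = 9.47 hours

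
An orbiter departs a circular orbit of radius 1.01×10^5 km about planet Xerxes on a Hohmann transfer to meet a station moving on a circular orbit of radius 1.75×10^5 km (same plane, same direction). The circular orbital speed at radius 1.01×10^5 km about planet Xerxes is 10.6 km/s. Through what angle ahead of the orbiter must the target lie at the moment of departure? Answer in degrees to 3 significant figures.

φ = 54.0°

From the circular-orbit relation v² = μ/r at r = 1.01×10^5 km: μ = v²r = (10.6)² × 1.01×10^5 = 1.13484×10^7 km³/s².
Transfer-ellipse semi-major axis a_t = (r₁ + r₂)/2 = (1.010×10^5 + 1.750×10^5)/2 = 1.380×10^5 km.
Transfer time t = π√(a_t³/μ) = 47808 s.
The target's mean motion on its circular orbit is ω₂ = √(μ/r₂³) = 4.6016×10^-5 rad/s.
Angle swept by the target during transfer: ω₂·t = 2.1999 rad = 126.0°.
The orbiter traverses 180° on the transfer ellipse, so the target must lead by 180° − 126.0° = 54.0°.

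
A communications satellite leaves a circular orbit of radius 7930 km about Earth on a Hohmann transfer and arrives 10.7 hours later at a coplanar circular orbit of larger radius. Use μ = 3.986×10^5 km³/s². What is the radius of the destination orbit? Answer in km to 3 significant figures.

Transfer time t = 10.7 hours = 38520 s, and t = π√(a_t³/μ).
So a_t = (μ t²/π²)^(1/3) = (3.986×10^5 × (38520)² / π²)^(1/3) = 39132 km.
Since a_t = (r₁ + r₂)/2, r₂ = 2a_t − r₁ = 2×39132 − 7930 = 70334 km.

r₂ = 70300 km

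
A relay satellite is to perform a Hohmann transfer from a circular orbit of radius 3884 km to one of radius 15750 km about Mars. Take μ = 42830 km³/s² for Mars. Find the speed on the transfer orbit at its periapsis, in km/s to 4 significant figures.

v = 4.206 km/s

Semi-major axis of the transfer orbit: a_t = (3884 + 15750)/2 = 9817 km.
The periapsis of the transfer ellipse is at r = 3884 km.
Vis-viva: v = √[μ(2/r − 1/a_t)] = √[42830 × (2/3884 − 1/9817)] = 4.206 km/s.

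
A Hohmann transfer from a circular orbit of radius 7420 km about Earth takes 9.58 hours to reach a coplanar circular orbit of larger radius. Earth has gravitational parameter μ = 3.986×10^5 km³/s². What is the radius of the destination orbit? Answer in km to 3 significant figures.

Transfer time t = 9.58 hours = 34488 s, and t = π√(a_t³/μ).
So a_t = (μ t²/π²)^(1/3) = (3.986×10^5 × (34488)² / π²)^(1/3) = 36352 km.
Since a_t = (r₁ + r₂)/2, r₂ = 2a_t − r₁ = 2×36352 − 7420 = 65284 km.

r₂ = 65300 km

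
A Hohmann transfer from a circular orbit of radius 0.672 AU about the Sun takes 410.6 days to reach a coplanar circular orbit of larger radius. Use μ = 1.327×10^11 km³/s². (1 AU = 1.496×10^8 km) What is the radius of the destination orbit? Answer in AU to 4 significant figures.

In km: r₁ = 0.672 × 1.496×10^8 = 1.005312×10^8 km.
Transfer time t = 410.6 days = 3.547584×10^7 s, and t = π√(a_t³/μ).
So a_t = (μ t²/π²)^(1/3) = (1.327×10^11 × (3.547584×10^7)² / π²)^(1/3) = 2.5673×10^8 km.
Since a_t = (r₁ + r₂)/2, r₂ = 2a_t − r₁ = 2×2.5673×10^8 − 1.005312×10^8 = 4.129288×10^8 km.
In AU: r₂ = 4.129288×10^8 / 1.496×10^8 = 2.760 AU.

r₂ = 2.760 AU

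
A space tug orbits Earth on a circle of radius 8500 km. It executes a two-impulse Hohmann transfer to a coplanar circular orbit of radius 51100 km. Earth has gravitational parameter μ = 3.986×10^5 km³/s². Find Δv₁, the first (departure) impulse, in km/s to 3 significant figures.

The Hohmann ellipse has a_t = (r₁ + r₂)/2 = 29800 km.
On the circular orbit at r = 8500 km, v_c = √(μ/r) = 6.848 km/s.
Transfer-orbit speed at the same r (vis-viva, a = a_t): v_t = √[μ(2/r − 1/a_t)] = 8.967 km/s.
Δv₁ = |v_t − v_c| = |8.967 − 6.848| = 2.119 km/s.

Δv₁ = 2.12 km/s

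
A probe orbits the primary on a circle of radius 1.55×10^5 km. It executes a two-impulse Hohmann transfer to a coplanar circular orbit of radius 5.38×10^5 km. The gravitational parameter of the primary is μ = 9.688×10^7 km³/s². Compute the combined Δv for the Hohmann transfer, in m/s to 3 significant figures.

Δv = 10600 m/s

The Hohmann ellipse has a_t = (r₁ + r₂)/2 = 3.465×10^5 km.
At r₁ the circular-orbit speed is v₁ = √(μ/r₁) = 25.0006 km/s.
Transfer-orbit speed at r₁ (vis-viva): v_p = √[μ(2/r₁ − 1/a_t)] = 31.1523 km/s.
First burn Δv₁ = |v_p − v₁| = 6.152 km/s.
Circular speed at r₂: v₂ = √(μ/r₂) = 13.419 km/s.
Transfer-orbit speed at r₂: v_a = √[μ(2/r₂ − 1/a_t)] = 8.9751 km/s.
Second burn Δv₂ = |v₂ − v_a| = 4.444 km/s.
Total Δv = Δv₁ + Δv₂ = 10.60 km/s.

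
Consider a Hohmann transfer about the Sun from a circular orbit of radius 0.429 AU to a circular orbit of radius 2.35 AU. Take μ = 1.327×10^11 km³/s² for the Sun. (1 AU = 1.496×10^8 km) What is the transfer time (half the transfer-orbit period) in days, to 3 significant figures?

t = 299 days

In km: r₁ = 0.429 × 1.496×10^8 = 6.41784×10^7 km; r₂ = 2.35 × 1.496×10^8 = 3.5156×10^8 km.
Transfer-ellipse semi-major axis a_t = (r₁ + r₂)/2 = (6.41784×10^7 + 3.5156×10^8)/2 = 2.078692×10^8 km.
By Kepler's third law the transfer-orbit period is T = 2π√(a_t³/μ), so t = T/2 = 2.585×10^7 s.
Converting: 2.585×10^7 s ÷ 86400 s/day = 299 days.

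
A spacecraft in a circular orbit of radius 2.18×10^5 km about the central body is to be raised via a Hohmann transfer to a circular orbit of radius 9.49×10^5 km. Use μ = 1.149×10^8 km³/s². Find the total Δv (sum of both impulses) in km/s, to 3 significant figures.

Δv = 10.6 km/s

The Hohmann ellipse has a_t = (r₁ + r₂)/2 = 5.835×10^5 km.
At r₁ the circular-orbit speed is v₁ = √(μ/r₁) = 22.96 km/s.
On the transfer ellipse at r₁, vis-viva gives v_p = √[μ(2/r₁ − 1/a_t)] = 29.28 km/s.
First burn Δv₁ = |v_p − v₁| = 6.320 km/s.
Circular speed at r₂: v₂ = √(μ/r₂) = 11.0034 km/s.
Transfer-orbit speed at r₂: v_a = √[μ(2/r₂ − 1/a_t)] = 6.72566 km/s.
Second burn Δv₂ = |v₂ − v_a| = 4.278 km/s.
Total Δv = Δv₁ + Δv₂ = 10.60 km/s.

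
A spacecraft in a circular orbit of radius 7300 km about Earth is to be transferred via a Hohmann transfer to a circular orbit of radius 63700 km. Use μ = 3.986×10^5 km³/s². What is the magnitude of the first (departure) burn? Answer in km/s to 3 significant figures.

Δv₁ = 2.51 km/s

Transfer-ellipse semi-major axis a_t = (r₁ + r₂)/2 = (7300 + 63700)/2 = 35500 km.
On the circular orbit at r = 7300 km, v_c = √(μ/r) = 7.389 km/s.
Vis-viva on the transfer ellipse at r = 7300 km gives v_t = √[μ(2/r − 1/a_t)] = 9.898 km/s.
Δv₁ = |v_t − v_c| = |9.898 − 7.389| = 2.509 km/s.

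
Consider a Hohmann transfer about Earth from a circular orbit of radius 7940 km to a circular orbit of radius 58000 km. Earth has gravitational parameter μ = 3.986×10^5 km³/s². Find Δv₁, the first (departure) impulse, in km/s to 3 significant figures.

Semi-major axis of the transfer orbit: a_t = (7940 + 58000)/2 = 32970 km.
On the circular orbit at r = 7940 km, v_c = √(μ/r) = 7.0853 km/s.
Vis-viva on the transfer ellipse at r = 7940 km gives v_t = √[μ(2/r − 1/a_t)] = 9.3975 km/s.
Δv₁ = |v_t − v_c| = |9.3975 − 7.0853| = 2.312 km/s.

Δv₁ = 2.31 km/s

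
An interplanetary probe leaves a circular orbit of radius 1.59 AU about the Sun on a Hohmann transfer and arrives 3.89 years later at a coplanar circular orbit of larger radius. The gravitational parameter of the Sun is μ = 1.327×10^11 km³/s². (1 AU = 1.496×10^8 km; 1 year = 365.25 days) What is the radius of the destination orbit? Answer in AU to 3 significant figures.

In km: r₁ = 1.59 × 1.496×10^8 = 2.37864×10^8 km.
Transfer time t = 3.89 years × 365.25 × 86400 s = 1.22759064×10^8 s, and t = π√(a_t³/μ).
So a_t = (μ t²/π²)^(1/3) = (1.327×10^11 × (1.22759064×10^8)² / π²)^(1/3) = 5.8734×10^8 km.
Since a_t = (r₁ + r₂)/2, r₂ = 2a_t − r₁ = 2×5.8734×10^8 − 2.37864×10^8 = 9.36816×10^8 km.
In AU: r₂ = 9.36816×10^8 / 1.496×10^8 = 6.26 AU.

r₂ = 6.26 AU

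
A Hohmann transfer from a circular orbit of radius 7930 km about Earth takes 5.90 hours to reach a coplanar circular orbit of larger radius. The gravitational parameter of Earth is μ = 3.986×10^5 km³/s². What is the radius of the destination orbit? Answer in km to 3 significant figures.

Transfer time t = 5.90 hours = 21240 s, and t = π√(a_t³/μ).
So a_t = (μ t²/π²)^(1/3) = (3.986×10^5 × (21240)² / π²)^(1/3) = 26314 km.
Since a_t = (r₁ + r₂)/2, r₂ = 2a_t − r₁ = 2×26314 − 7930 = 44698 km.

r₂ = 44700 km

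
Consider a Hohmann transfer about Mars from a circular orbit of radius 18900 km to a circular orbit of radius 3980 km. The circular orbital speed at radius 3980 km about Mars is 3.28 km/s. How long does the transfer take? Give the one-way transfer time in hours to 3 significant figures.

t = 5.16 hours

From the circular-orbit relation v² = μ/r at r = 3980 km: μ = v²r = (3.28)² × 3980 = 42818.4 km³/s².
The Hohmann ellipse has a_t = (r₁ + r₂)/2 = 11440 km.
Transfer time t = π√(a_t³/μ) = π√((11440)³ / 42818.4) = 18580 s.
Converting: 18580 s ÷ 3600 s/hour = 5.16 hours.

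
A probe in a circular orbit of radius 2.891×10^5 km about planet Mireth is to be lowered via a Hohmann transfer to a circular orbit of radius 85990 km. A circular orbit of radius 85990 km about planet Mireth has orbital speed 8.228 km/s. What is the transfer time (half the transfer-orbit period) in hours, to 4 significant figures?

t = 29.38 hours

From the circular-orbit relation v² = μ/r at r = 85990 km: μ = v²r = (8.228)² × 85990 = 5.82152×10^6 km³/s².
Transfer-ellipse semi-major axis a_t = (r₁ + r₂)/2 = (2.891×10^5 + 85990)/2 = 1.87545×10^5 km.
Half the transfer-orbit period gives t = π√(a_t³/μ) = 1.05752×10^5 s.
Converting: 1.05752×10^5 s ÷ 3600 s/hour = 29.38 hours.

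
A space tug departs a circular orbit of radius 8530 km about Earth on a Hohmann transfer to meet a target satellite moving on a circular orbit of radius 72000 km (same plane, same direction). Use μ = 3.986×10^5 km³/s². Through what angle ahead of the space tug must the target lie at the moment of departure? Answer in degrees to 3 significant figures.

Semi-major axis of the transfer orbit: a_t = (8530 + 72000)/2 = 40265 km.
Transfer time t = π√(a_t³/μ) = 40204 s.
The target's mean motion on its circular orbit is ω₂ = √(μ/r₂³) = 3.2679×10^-5 rad/s.
Angle swept by the target during transfer: ω₂·t = 1.3138 rad = 75.28°.
The space tug traverses 180° on the transfer ellipse, so the target must lead by 180° − 75.28° = 105°.

φ = 105°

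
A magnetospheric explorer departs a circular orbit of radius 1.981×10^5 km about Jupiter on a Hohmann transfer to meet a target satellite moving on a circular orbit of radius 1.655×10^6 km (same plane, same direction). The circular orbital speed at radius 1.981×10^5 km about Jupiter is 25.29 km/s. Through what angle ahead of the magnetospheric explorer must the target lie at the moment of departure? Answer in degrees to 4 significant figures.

φ = 104.6°

From the circular-orbit relation v² = μ/r at r = 1.981×10^5 km: μ = v²r = (25.29)² × 1.981×10^5 = 1.26702×10^8 km³/s².
Transfer-ellipse semi-major axis a_t = (r₁ + r₂)/2 = (1.981×10^5 + 1.655×10^6)/2 = 9.2655×10^5 km.
Transfer time t = π√(a_t³/μ) = 2.489×10^5 s.
The target's mean motion on its circular orbit is ω₂ = √(μ/r₂³) = 5.287×10^-6 rad/s.
Angle swept by the target during transfer: ω₂·t = 1.316 rad = 75.40°.
The magnetospheric explorer traverses 180° on the transfer ellipse, so the target must lead by 180° − 75.40° = 104.6°.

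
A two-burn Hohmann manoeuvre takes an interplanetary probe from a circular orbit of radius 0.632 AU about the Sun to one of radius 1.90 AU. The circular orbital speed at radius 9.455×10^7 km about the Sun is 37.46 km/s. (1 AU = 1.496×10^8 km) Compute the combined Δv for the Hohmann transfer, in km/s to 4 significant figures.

Δv = 14.77 km/s

From the circular-orbit relation v² = μ/r at r = 9.455×10^7 km: μ = v²r = (37.46)² × 9.455×10^7 = 1.32677×10^11 km³/s².
In km: r₁ = 0.632 × 1.496×10^8 = 9.45472×10^7 km; r₂ = 1.90 × 1.496×10^8 = 2.8424×10^8 km.
Semi-major axis of the transfer orbit: a_t = (9.45472×10^7 + 2.8424×10^8)/2 = 1.893936×10^8 km.
Circular speed at r₁: v₁ = √(μ/r₁) = √(1.32677×10^11/9.45472×10^7) = 37.461 km/s.
On the transfer ellipse at r₁, vis-viva gives v_p = √[μ(2/r₁ − 1/a_t)] = 45.892 km/s.
First burn Δv₁ = |v_p − v₁| = 8.431 km/s.
At r₂, v₂ = √(μ/r₂) = 21.61 km/s.
Transfer-orbit speed at r₂: v_a = √[μ(2/r₂ − 1/a_t)] = 15.27 km/s.
Second burn Δv₂ = |v₂ − v_a| = 6.340 km/s.
Δv = Δv₁ + Δv₂ = 8.431 + 6.340 = 14.77 km/s.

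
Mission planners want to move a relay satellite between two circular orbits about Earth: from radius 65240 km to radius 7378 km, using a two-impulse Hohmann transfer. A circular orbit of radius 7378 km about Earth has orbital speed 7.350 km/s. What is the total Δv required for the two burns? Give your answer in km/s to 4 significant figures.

Δv = 3.860 km/s

From the circular-orbit relation v² = μ/r at r = 7378 km: μ = v²r = (7.350)² × 7378 = 3.98578×10^5 km³/s².
Transfer-ellipse semi-major axis a_t = (r₁ + r₂)/2 = (65240 + 7378)/2 = 36309 km.
Circular speed at r₁: v₁ = √(μ/r₁) = √(3.98578×10^5/65240) = 2.472 km/s.
Transfer-orbit speed at r₁ (v² = μ(2/r − 1/a)): v_a = √[μ(2/r₁ − 1/a_t)] = 1.114 km/s.
First burn Δv₁ = |v_a − v₁| = 1.358 km/s.
At r₂, v₂ = √(μ/r₂) = 7.350 km/s.
Transfer-orbit speed at r₂: v_p = √[μ(2/r₂ − 1/a_t)] = 9.852 km/s.
Second burn Δv₂ = |v₂ − v_p| = 2.502 km/s.
Total Δv = Δv₁ + Δv₂ = 3.860 km/s.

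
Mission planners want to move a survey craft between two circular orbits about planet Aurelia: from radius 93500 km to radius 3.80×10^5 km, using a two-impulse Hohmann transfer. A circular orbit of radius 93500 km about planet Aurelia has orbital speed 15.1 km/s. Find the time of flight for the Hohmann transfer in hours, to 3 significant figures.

t = 21.8 hours

From the circular-orbit relation v² = μ/r at r = 93500 km: μ = v²r = (15.1)² × 93500 = 2.13189×10^7 km³/s².
Transfer-ellipse semi-major axis a_t = (r₁ + r₂)/2 = (93500 + 3.800×10^5)/2 = 2.3675×10^5 km.
Half the transfer-orbit period gives t = π√(a_t³/μ) = 78380 s.
Converting: 78380 s ÷ 3600 s/hour = 21.8 hours.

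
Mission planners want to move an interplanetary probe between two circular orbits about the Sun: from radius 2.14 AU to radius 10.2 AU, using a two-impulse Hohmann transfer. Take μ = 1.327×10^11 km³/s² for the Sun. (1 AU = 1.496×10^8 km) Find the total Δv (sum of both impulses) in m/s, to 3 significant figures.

Δv = 9650 m/s

In km: r₁ = 2.14 × 1.496×10^8 = 3.20144×10^8 km; r₂ = 10.2 × 1.496×10^8 = 1.52592×10^9 km.
The Hohmann ellipse has a_t = (r₁ + r₂)/2 = 9.23032×10^8 km.
At r₁ the circular-orbit speed is v₁ = √(μ/r₁) = 20.359 km/s.
On the transfer ellipse at r₁, v² = μ(2/r − 1/a) gives v_p = √[μ(2/r₁ − 1/a_t)] = 26.177 km/s.
First burn Δv₁ = |v_p − v₁| = 5.818 km/s.
At r₂, v₂ = √(μ/r₂) = 9.325 km/s.
Transfer-orbit speed at r₂: v_a = √[μ(2/r₂ − 1/a_t)] = 5.492 km/s.
Second burn Δv₂ = |v₂ − v_a| = 3.833 km/s.
Total Δv = Δv₁ + Δv₂ = 9.651 km/s.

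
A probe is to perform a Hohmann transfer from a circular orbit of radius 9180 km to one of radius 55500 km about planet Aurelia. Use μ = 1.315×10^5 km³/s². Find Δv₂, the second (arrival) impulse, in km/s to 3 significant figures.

Semi-major axis of the transfer orbit: a_t = (9180 + 55500)/2 = 32340 km.
Circular speed at r = 55500 km: v_c = √(μ/r) = 1.5393 km/s.
Transfer-orbit speed at the same r (vis-viva, a = a_t): v_t = √[μ(2/r − 1/a_t)] = 0.82010 km/s.
Δv₂ = |v_t − v_c| = |0.82010 − 1.5393| = 0.7192 km/s.

Δv₂ = 0.719 km/s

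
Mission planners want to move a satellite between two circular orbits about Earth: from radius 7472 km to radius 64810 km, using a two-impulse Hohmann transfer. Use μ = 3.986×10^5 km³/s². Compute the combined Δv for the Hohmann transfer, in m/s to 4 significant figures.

Semi-major axis of the transfer orbit: a_t = (7472 + 64810)/2 = 36141 km.
At r₁ the circular-orbit speed is v₁ = √(μ/r₁) = 7.304 km/s.
Transfer-orbit speed at r₁ (vis-viva equation): v_p = √[μ(2/r₁ − 1/a_t)] = 9.781 km/s.
First burn Δv₁ = |v_p − v₁| = 2.477 km/s.
At r₂, v₂ = √(μ/r₂) = 2.480 km/s.
Transfer-orbit speed at r₂: v_a = √[μ(2/r₂ − 1/a_t)] = 1.128 km/s.
Second burn Δv₂ = |v₂ − v_a| = 1.352 km/s.
Δv = Δv₁ + Δv₂ = 2.477 + 1.352 = 3.829 km/s.

Δv = 3829 m/s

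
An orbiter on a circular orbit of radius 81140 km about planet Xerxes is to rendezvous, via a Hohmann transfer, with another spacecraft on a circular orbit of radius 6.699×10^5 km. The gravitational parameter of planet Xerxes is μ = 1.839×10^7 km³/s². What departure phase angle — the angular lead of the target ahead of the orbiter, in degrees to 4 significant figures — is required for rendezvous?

Semi-major axis of the transfer orbit: a_t = (81140 + 6.699×10^5)/2 = 3.7552×10^5 km.
Transfer time t = π√(a_t³/μ) = 1.68581×10^5 s.
The target's mean motion on its circular orbit is ω₂ = √(μ/r₂³) = 7.82125×10^-6 rad/s.
Angle swept by the target during transfer: ω₂·t = 1.31851 rad = 75.545°.
Arrival is 180° from departure on the ellipse, so φ = 180° − 75.545° = 104.5°.

φ = 104.5°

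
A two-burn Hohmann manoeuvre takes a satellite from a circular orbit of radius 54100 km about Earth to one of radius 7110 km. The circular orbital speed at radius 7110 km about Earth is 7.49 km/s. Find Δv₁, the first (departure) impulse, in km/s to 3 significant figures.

From the circular-orbit relation v² = μ/r at r = 7110 km: μ = v²r = (7.49)² × 7110 = 3.98872×10^5 km³/s².
Transfer-ellipse semi-major axis a_t = (r₁ + r₂)/2 = (54100 + 7110)/2 = 30605 km.
On the circular orbit at r = 54100 km, v_c = √(μ/r) = 2.7153 km/s.
Transfer-orbit speed at the same r (vis-viva, a = a_t): v_t = √[μ(2/r − 1/a_t)] = 1.3087 km/s.
Δv₁ = |v_t − v_c| = |1.3087 − 2.7153| = 1.407 km/s.

Δv₁ = 1.41 km/s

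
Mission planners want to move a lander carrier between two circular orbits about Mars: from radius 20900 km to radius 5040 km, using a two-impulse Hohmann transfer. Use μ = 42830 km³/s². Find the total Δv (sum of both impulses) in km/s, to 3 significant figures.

The Hohmann ellipse has a_t = (r₁ + r₂)/2 = 12970 km.
Circular speed at r₁: v₁ = √(μ/r₁) = √(42830/20900) = 1.43153 km/s.
Transfer-orbit speed at r₁ (vis-viva equation): v_a = √[μ(2/r₁ − 1/a_t)] = 0.892372 km/s.
First burn Δv₁ = |v_a − v₁| = 0.5392 km/s.
At r₂, v₂ = √(μ/r₂) = 2.9151 km/s.
Transfer-orbit speed at r₂: v_p = √[μ(2/r₂ − 1/a_t)] = 3.7005 km/s.
Second burn Δv₂ = |v₂ − v_p| = 0.7854 km/s.
Total Δv = Δv₁ + Δv₂ = 1.325 km/s.

Δv = 1.32 km/s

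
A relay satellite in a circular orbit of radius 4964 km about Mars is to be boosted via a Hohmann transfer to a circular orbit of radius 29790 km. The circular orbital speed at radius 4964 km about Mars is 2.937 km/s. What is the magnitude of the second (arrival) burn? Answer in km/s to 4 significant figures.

Δv₂ = 0.5581 km/s

From the circular-orbit relation v² = μ/r at r = 4964 km: μ = v²r = (2.937)² × 4964 = 42819.3 km³/s².
Semi-major axis of the transfer orbit: a_t = (4964 + 29790)/2 = 17377 km.
Circular speed at r = 29790 km: v_c = √(μ/r) = 1.1989 km/s.
Vis-viva on the transfer ellipse at r = 29790 km gives v_t = √[μ(2/r − 1/a_t)] = 0.64079 km/s.
Δv₂ = |v_t − v_c| = |0.64079 − 1.1989| = 0.5581 km/s.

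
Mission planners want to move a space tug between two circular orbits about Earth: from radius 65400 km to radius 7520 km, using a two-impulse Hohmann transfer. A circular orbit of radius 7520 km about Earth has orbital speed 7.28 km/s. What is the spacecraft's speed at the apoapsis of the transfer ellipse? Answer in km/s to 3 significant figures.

From the circular-orbit relation v² = μ/r at r = 7520 km: μ = v²r = (7.28)² × 7520 = 3.98548×10^5 km³/s².
The Hohmann ellipse has a_t = (r₁ + r₂)/2 = 36460 km.
At apoapsis, r = 65400 km.
Vis-viva: v = √[μ(2/r − 1/a_t)] = √[3.98548×10^5 × (2/65400 − 1/36460)] = 1.121 km/s.

v = 1.12 km/s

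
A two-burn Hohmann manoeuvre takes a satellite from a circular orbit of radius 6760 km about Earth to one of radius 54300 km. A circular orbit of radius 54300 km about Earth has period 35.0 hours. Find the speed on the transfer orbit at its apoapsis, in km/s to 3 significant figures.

v = 1.27 km/s

From Kepler's third law T² = 4π²r³/μ at r = 54300 km, T = 35.0 hours = 35.0 × 3600 s = 1.260×10^5 s: μ = 4π²r³/T² = 3.98124×10^5 km³/s².
Semi-major axis of the transfer orbit: a_t = (6760 + 54300)/2 = 30530 km.
The apoapsis of the transfer ellipse is at r = 54300 km.
From the vis-viva equation, v = √[μ(2/r − 1/a_t)] = 1.274 km/s.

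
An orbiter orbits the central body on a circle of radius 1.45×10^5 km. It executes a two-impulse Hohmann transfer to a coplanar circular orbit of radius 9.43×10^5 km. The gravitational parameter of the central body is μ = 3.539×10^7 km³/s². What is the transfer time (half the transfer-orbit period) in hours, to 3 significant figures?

The Hohmann ellipse has a_t = (r₁ + r₂)/2 = 5.440×10^5 km.
Half the transfer-orbit period gives t = π√(a_t³/μ) = 2.119×10^5 s.
Converting: 2.119×10^5 s ÷ 3600 s/hour = 58.9 hours.

t = 58.9 hours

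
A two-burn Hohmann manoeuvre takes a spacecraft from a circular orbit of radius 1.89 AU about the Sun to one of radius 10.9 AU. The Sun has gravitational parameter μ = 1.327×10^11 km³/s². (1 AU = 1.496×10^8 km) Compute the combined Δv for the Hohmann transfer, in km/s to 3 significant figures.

In km: r₁ = 1.89 × 1.496×10^8 = 2.82744×10^8 km; r₂ = 10.9 × 1.496×10^8 = 1.63064×10^9 km.
Transfer-ellipse semi-major axis a_t = (r₁ + r₂)/2 = (2.82744×10^8 + 1.63064×10^9)/2 = 9.56692×10^8 km.
Circular speed at r₁: v₁ = √(μ/r₁) = √(1.327×10^11/2.82744×10^8) = 21.664 km/s.
On the transfer ellipse at r₁, vis-viva gives v_p = √[μ(2/r₁ − 1/a_t)] = 28.283 km/s.
First burn Δv₁ = |v_p − v₁| = 6.619 km/s.
At r₂, v₂ = √(μ/r₂) = 9.021 km/s.
Transfer-orbit speed at r₂: v_a = √[μ(2/r₂ − 1/a_t)] = 4.904 km/s.
Second burn Δv₂ = |v₂ − v_a| = 4.117 km/s.
Δv = Δv₁ + Δv₂ = 6.619 + 4.117 = 10.74 km/s.

Δv = 10.7 km/s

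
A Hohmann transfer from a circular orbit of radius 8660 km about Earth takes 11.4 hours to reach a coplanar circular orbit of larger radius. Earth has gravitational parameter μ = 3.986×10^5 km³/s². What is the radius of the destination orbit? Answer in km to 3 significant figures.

r₂ = 73000 km

Transfer time t = 11.4 hours = 41040 s, and t = π√(a_t³/μ).
So a_t = (μ t²/π²)^(1/3) = (3.986×10^5 × (41040)² / π²)^(1/3) = 40821 km.
Since a_t = (r₁ + r₂)/2, r₂ = 2a_t − r₁ = 2×40821 − 8660 = 72982 km.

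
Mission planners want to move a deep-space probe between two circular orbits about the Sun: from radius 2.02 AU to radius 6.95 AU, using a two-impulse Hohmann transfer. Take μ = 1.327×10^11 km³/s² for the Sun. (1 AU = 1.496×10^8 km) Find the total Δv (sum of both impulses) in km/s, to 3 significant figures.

In km: r₁ = 2.02 × 1.496×10^8 = 3.02192×10^8 km; r₂ = 6.95 × 1.496×10^8 = 1.03972×10^9 km.
The Hohmann ellipse has a_t = (r₁ + r₂)/2 = 6.70956×10^8 km.
At r₁ the circular-orbit speed is v₁ = √(μ/r₁) = 20.9553 km/s.
On the transfer ellipse at r₁, vis-viva gives v_p = √[μ(2/r₁ − 1/a_t)] = 26.0859 km/s.
First burn Δv₁ = |v_p − v₁| = 5.1306 km/s.
Circular speed at r₂: v₂ = √(μ/r₂) = 11.2974 km/s.
Transfer-orbit speed at r₂: v_a = √[μ(2/r₂ − 1/a_t)] = 7.58179 km/s.
Second burn Δv₂ = |v₂ − v_a| = 3.7156 km/s.
Total Δv = Δv₁ + Δv₂ = 8.846 km/s.

Δv = 8.85 km/s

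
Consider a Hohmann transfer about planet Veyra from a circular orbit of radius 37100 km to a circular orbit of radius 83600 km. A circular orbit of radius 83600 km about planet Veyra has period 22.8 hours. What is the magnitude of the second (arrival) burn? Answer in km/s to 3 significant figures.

Δv₂ = 1.38 km/s

From Kepler's third law T² = 4π²r³/μ at r = 83600 km, T = 22.8 hours = 22.8 × 3600 s = 82080 s: μ = 4π²r³/T² = 3.42376×10^6 km³/s².
Semi-major axis of the transfer orbit: a_t = (37100 + 83600)/2 = 60350 km.
Circular speed at r = 83600 km: v_c = √(μ/r) = 6.400 km/s.
Transfer-orbit speed at the same r (vis-viva, a = a_t): v_t = √[μ(2/r − 1/a_t)] = 5.018 km/s.
Δv₂ = |v_t − v_c| = |5.018 − 6.400| = 1.382 km/s.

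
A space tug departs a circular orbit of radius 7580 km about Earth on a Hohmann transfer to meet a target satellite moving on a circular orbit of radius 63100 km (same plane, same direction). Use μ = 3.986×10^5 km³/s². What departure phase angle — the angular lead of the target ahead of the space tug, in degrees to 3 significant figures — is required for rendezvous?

φ = 105°

The Hohmann ellipse has a_t = (r₁ + r₂)/2 = 35340 km.
Transfer time t = π√(a_t³/μ) = 33058.3 s.
Target angular speed ω₂ = √(μ/r₂³) = 3.98313×10^-5 rad/s.
Angle swept by the target during transfer: ω₂·t = 1.31676 rad = 75.44°.
The space tug traverses 180° on the transfer ellipse, so the target must lead by 180° − 75.44° = 105°.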